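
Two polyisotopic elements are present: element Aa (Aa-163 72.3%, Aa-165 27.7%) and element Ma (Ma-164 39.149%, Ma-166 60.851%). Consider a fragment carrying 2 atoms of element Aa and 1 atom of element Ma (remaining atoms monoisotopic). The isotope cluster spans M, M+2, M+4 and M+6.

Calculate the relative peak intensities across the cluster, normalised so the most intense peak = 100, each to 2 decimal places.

Element Aa pattern (n=2): 0.522729 : 0.400542 : 0.076729
Element Ma pattern (n=1): 0.39149 : 0.60851
Convolve the two distributions (both contribute in 2-u steps):
  M: 0.522729×0.39149 = 0.204643
  M+2: 0.522729×0.60851 + 0.400542×0.39149 = 0.474894
  M+4: 0.400542×0.60851 + 0.076729×0.39149 = 0.273772
  M+6: 0.076729×0.60851 = 0.046690
Scale to base peak (0.474894) = 100: 43.09 : 100.00 : 57.65 : 9.83

43.09 : 100.00 : 57.65 : 9.83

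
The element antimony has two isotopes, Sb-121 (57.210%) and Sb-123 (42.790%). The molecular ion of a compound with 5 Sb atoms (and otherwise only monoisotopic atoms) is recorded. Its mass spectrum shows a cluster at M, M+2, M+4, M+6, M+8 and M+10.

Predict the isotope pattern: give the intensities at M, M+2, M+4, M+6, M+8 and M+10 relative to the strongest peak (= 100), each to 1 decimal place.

17.9 : 66.8 : 100.0 : 74.8 : 28.0 : 4.2

Expanding (0.57210 + 0.42790)^5:
P(M) = 0.57210^5 = 0.061286
P(M+2) = 5 × 0.57210^4 × 0.42790^1 = 0.229192
P(M+4) = 10 × 0.57210^3 × 0.42790^2 = 0.342847
P(M+6) = 10 × 0.57210^2 × 0.42790^3 = 0.256431
P(M+8) = 5 × 0.57210^1 × 0.42790^4 = 0.095898
P(M+10) = 0.42790^5 = 0.014345
The M+4 peak is largest (0.342847); scaling to 100 gives 17.9 : 66.8 : 100.0 : 74.8 : 28.0 : 4.2.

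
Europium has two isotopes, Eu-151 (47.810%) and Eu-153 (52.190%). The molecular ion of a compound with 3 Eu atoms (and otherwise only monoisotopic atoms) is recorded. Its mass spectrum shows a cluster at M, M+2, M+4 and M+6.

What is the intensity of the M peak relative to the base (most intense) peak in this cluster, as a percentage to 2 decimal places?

Binomial terms of (0.47810 + 0.52190)^3: M 0.1093, M+2 0.3579, M+4 0.3907, M+6 0.1422 → M+4 is the base peak.
P(M+4) = C(3,2) × 0.47810^1 × 0.52190^2 = 3 × 0.4781 × 0.27237961 = 0.390674 (base)
P(M) = C(3,0) × 0.47810^3 × 0.52190^0 = 1 × 0.10928391 × 1.0000 = 0.109284
Relative intensity = 0.109284 / 0.390674 × 100 = 27.97

27.97%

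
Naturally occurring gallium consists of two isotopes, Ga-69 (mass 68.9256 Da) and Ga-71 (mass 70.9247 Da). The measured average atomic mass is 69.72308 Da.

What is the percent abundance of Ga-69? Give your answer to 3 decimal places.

60.108%

With x = fraction of Ga-69 (so Ga-71 is 1 − x):
68.9256·x + 70.9247·(1 − x) = 69.72308
(68.9256 − 70.9247)·x = 69.72308 − 70.9247
x = -1.20162 / -1.9991 = 0.60108 → 60.108% Ga-69, 39.892% Ga-71.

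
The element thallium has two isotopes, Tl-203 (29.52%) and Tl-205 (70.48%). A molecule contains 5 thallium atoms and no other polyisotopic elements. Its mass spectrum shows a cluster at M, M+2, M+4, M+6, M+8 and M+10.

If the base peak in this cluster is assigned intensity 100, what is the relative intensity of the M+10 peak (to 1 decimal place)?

(0.2952 + 0.7048)^5 gives M 0.0022, M+2 0.0268, M+4 0.1278, M+6 0.3051, M+8 0.3642, M+10 0.1739; the largest is M+8.
P(M+8) = C(5,4) × 0.2952^1 × 0.7048^4 = 5 × 0.2952 × 0.24675365 = 0.364208 (base)
P(M+10) = C(5,5) × 0.2952^0 × 0.7048^5 = 1 × 1.0000 × 0.17391197 = 0.173912
Relative intensity = 0.173912 / 0.364208 × 100 = 47.8

47.8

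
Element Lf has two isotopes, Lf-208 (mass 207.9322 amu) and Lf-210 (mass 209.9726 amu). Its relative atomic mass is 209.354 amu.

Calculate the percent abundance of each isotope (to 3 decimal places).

Let x be the fractional abundance of Lf-208; then Lf-210 has abundance 1 − x.
207.9322·x + 209.9726·(1 − x) = 209.354
(207.9322 − 209.9726)·x = 209.354 − 209.9726
x = -0.6186 / -2.0404 = 0.30318 → 30.318% Lf-208, 69.682% Lf-210.

Lf-208: 30.318%, Lf-210: 69.682%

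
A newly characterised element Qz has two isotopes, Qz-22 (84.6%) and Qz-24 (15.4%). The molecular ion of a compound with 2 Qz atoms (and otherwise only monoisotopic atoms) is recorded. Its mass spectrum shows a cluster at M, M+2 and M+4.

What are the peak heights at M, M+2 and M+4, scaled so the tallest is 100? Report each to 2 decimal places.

100.00 : 36.41 : 3.31

The 2 Qz atoms are independent, so intensities follow the terms of (0.846 + 0.154)^2.
P(M) = 0.846^2 = 0.715716
P(M+2) = 2 × 0.846^1 × 0.154^1 = 0.260568
P(M+4) = 0.154^2 = 0.023716
The M peak is largest (0.715716); scaling to 100 gives 100.00 : 36.41 : 3.31.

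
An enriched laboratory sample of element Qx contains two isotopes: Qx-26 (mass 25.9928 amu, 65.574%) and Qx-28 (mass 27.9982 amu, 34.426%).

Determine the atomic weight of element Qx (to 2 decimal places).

Ar = Σ fᵢ·mᵢ = 0.65574 × 25.9928 + 0.34426 × 27.9982
= 17.04452 + 9.63866 = 26.68318 amu

26.68 amu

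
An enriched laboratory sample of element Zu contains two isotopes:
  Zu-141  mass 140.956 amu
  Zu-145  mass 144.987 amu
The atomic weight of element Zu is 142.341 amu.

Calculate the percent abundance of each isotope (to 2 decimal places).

With x = fraction of Zu-141 (so Zu-145 is 1 − x):
140.956·x + 144.987·(1 − x) = 142.341
(140.956 − 144.987)·x = 142.341 − 144.987
x = -2.646 / -4.031 = 0.65641 → 65.64% Zu-141, 34.36% Zu-145.

Zu-141: 65.64%, Zu-145: 34.36%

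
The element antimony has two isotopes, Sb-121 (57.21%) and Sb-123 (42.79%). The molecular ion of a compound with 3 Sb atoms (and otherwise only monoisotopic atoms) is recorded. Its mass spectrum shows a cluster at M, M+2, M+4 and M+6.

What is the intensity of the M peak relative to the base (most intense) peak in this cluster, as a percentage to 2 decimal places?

(0.5721 + 0.4279)^3 gives M 0.1872, M+2 0.4202, M+4 0.3143, M+6 0.0783; the largest is M+2.
P(M+2) = C(3,1) × 0.5721^2 × 0.4279^1 = 3 × 0.32729841 × 0.4279 = 0.420153 (base)
P(M) = C(3,0) × 0.5721^3 × 0.4279^0 = 1 × 0.18724742 × 1.0000 = 0.187247
Relative intensity = 0.187247 / 0.420153 × 100 = 44.57

44.57%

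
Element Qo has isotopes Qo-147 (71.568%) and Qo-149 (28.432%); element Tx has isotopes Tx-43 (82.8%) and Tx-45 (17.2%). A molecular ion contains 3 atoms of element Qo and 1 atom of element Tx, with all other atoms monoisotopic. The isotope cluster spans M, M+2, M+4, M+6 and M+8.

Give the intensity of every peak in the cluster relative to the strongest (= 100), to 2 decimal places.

71.45 : 100.00 : 51.52 : 11.51 : 0.93

Element Qo pattern (n=3): 0.36656977 : 0.43688429 : 0.17356212 : 0.02298382
Element Tx pattern (n=1): 0.8280 : 0.1720
Convolve the two distributions (both contribute in 2-u steps):
  M: 0.36656977×0.8280 = 0.303520
  M+2: 0.36656977×0.1720 + 0.43688429×0.8280 = 0.424790
  M+4: 0.43688429×0.1720 + 0.17356212×0.8280 = 0.218854
  M+6: 0.17356212×0.1720 + 0.02298382×0.8280 = 0.048883
  M+8: 0.02298382×0.1720 = 0.003953
Scale to base peak (0.424790) = 100: 71.45 : 100.00 : 51.52 : 11.51 : 0.93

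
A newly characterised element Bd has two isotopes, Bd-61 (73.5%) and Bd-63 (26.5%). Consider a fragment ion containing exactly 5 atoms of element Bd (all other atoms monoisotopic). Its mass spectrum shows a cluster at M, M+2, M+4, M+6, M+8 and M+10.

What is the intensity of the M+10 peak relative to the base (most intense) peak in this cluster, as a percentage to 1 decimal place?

(0.735 + 0.265)^5 gives M 0.2145, M+2 0.3867, M+4 0.2788, M+6 0.1005, M+8 0.0181, M+10 0.0013; the largest is M+2.
P(M+2) = C(5,1) × 0.735^4 × 0.265^1 = 5 × 0.29184305 × 0.2650 = 0.386692 (base)
P(M+10) = C(5,5) × 0.735^0 × 0.265^5 = 1 × 1.0000 × 0.00130686 = 0.001307
Relative intensity = 0.001307 / 0.386692 × 100 = 0.3

0.3%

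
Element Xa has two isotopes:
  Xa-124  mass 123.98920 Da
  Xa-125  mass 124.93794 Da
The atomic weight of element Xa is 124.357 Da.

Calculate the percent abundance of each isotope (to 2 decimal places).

Xa-124: 61.23%, Xa-125: 38.77%

Let x be the fractional abundance of Xa-124; then Xa-125 has abundance 1 − x.
123.98920·x + 124.93794·(1 − x) = 124.357
(123.98920 − 124.93794)·x = 124.357 − 124.93794
x = -0.58094 / -0.94874 = 0.61233 → 61.23% Xa-124, 38.77% Xa-125.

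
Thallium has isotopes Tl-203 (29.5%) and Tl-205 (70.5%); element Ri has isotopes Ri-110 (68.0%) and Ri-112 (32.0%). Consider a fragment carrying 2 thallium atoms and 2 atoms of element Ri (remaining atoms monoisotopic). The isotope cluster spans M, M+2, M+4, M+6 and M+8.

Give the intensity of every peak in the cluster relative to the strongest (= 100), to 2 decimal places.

9.59 : 54.84 : 100.00 : 61.68 : 12.12

Thallium pattern (n=2): 0.087025 : 0.41595 : 0.497025
Element Ri pattern (n=2): 0.4624 : 0.4352 : 0.1024
Convolve the two distributions (both contribute in 2-u steps):
  M: 0.087025×0.4624 = 0.040240
  M+2: 0.087025×0.4352 + 0.41595×0.4624 = 0.230209
  M+4: 0.087025×0.1024 + 0.41595×0.4352 + 0.497025×0.4624 = 0.419757
  M+6: 0.41595×0.1024 + 0.497025×0.4352 = 0.258899
  M+8: 0.497025×0.1024 = 0.050895
Scale to base peak (0.419757) = 100: 9.59 : 54.84 : 100.00 : 61.68 : 12.12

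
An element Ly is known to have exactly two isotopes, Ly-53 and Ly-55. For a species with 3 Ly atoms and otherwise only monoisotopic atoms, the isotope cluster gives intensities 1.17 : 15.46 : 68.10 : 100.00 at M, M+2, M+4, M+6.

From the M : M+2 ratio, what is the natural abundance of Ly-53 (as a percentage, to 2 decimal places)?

Let p = fractional abundance of Ly-53. I(M+2)/I(M) = [C(3,1)·p^2·(1−p)] / p^3 = 3·(1−p)/p = 15.46/1.17 = 13.2137
(1−p)/p = 13.2137/3 = 4.4046  ⇒  p = 1/(1 + 4.4046) = 0.1850
Ly-53: 18.50%, Ly-55: 81.50%.

18.50%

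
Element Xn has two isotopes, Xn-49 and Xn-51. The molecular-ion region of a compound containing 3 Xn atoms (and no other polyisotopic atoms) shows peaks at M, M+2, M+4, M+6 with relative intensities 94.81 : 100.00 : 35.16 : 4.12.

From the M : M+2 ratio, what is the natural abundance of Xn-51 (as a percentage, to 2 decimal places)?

Write p for the Xn-49 fraction. I(M+2)/I(M) = [C(3,1)·p^2·(1−p)] / p^3 = 3·(1−p)/p = 100.00/94.81 = 1.0547
(1−p)/p = 1.0547/3 = 0.3516  ⇒  p = 1/(1 + 0.3516) = 0.7399
Xn-49: 73.99%, Xn-51: 26.01%.

26.01%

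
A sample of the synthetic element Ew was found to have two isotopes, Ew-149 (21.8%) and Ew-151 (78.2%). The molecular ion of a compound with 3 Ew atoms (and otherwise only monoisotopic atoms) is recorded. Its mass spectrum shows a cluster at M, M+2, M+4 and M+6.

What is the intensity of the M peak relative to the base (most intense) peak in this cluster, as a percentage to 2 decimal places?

(0.218 + 0.782)^3 gives M 0.0104, M+2 0.1115, M+4 0.3999, M+6 0.4782; the largest is M+6.
P(M+6) = C(3,3) × 0.218^0 × 0.782^3 = 1 × 1.0000 × 0.47821177 = 0.478212 (base)
P(M) = C(3,0) × 0.218^3 × 0.782^0 = 1 × 0.01036023 × 1.0000 = 0.010360
Relative intensity = 0.010360 / 0.478212 × 100 = 2.17

2.17%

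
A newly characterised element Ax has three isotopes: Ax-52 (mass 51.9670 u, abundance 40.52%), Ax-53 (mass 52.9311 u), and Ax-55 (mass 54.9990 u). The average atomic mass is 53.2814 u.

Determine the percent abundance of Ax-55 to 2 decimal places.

The remaining 59.48% is split between Ax-53 (fraction x) and Ax-55 (fraction 0.5948 − x).
Substituting: 52.9311x + 54.9990(0.5948 − x) = 32.2243716
(52.9311 − 54.9990)x = -0.4890336  ⇒  x = 0.23649, y = 0.35831
Ax-53: 23.65%, Ax-55: 35.83%.

35.83%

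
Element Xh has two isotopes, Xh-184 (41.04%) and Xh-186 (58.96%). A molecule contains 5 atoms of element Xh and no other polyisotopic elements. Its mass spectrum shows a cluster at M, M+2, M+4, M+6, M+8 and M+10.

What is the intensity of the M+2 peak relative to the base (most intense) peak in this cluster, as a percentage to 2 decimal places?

24.23%

Binomial terms of (0.4104 + 0.5896)^5: M 0.0116, M+2 0.0836, M+4 0.2403, M+6 0.3452, M+8 0.2480, M+10 0.0713 → M+6 is the base peak.
P(M+6) = C(5,3) × 0.4104^2 × 0.5896^3 = 10 × 0.16842816 × 0.20496156 = 0.345213 (base)
P(M+2) = C(5,1) × 0.4104^4 × 0.5896^1 = 5 × 0.02836805 × 0.5896 = 0.083629
Relative intensity = 0.083629 / 0.345213 × 100 = 24.23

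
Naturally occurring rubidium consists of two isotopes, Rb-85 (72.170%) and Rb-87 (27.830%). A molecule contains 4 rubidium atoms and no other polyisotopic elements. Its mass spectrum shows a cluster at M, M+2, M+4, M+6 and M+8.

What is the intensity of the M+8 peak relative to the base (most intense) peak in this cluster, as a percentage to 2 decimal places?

Term probabilities: M 0.2713, M+2 0.4184, M+4 0.2420, M+6 0.0622, M+8 0.0060. Base peak = M+2.
P(M+2) = C(4,1) × 0.72170^3 × 0.27830^1 = 4 × 0.37589809 × 0.2783 = 0.418450 (base)
P(M+8) = C(4,4) × 0.72170^0 × 0.27830^4 = 1 × 1.0000 × 0.00599864 = 0.005999
Relative intensity = 0.005999 / 0.418450 × 100 = 1.43

1.43%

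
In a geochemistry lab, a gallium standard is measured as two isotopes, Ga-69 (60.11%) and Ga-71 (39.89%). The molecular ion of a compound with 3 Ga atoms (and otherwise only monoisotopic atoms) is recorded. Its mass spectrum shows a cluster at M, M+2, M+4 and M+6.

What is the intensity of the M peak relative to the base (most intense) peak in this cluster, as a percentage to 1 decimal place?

(0.6011 + 0.3989)^3 gives M 0.2172, M+2 0.4324, M+4 0.2869, M+6 0.0635; the largest is M+2.
P(M+2) = C(3,1) × 0.6011^2 × 0.3989^1 = 3 × 0.36132121 × 0.3989 = 0.432393 (base)
P(M) = C(3,0) × 0.6011^3 × 0.3989^0 = 1 × 0.21719018 × 1.0000 = 0.217190
Relative intensity = 0.217190 / 0.432393 × 100 = 50.2

50.2%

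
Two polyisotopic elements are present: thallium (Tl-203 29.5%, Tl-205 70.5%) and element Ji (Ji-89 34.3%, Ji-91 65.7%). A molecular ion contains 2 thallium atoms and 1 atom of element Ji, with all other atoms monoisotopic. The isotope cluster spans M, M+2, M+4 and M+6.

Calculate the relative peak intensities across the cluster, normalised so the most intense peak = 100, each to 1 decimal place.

6.7 : 45.0 : 100.0 : 73.6

Thallium pattern (n=2): 0.087025 : 0.41595 : 0.497025
Element Ji pattern (n=1): 0.3430 : 0.6570
Convolve the two distributions (both contribute in 2-u steps):
  M: 0.087025×0.3430 = 0.029850
  M+2: 0.087025×0.6570 + 0.41595×0.3430 = 0.199846
  M+4: 0.41595×0.6570 + 0.497025×0.3430 = 0.443759
  M+6: 0.497025×0.6570 = 0.326545
Scale to base peak (0.443759) = 100: 6.7 : 45.0 : 100.0 : 73.6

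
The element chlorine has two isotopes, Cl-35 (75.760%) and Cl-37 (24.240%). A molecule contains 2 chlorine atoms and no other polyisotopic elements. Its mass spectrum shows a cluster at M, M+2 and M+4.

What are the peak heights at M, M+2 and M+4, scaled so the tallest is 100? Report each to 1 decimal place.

100.0 : 64.0 : 10.2

Expanding (0.75760 + 0.24240)^2:
P(M) = 0.75760^2 = 0.573958
P(M+2) = 2 × 0.75760^1 × 0.24240^1 = 0.367284
P(M+4) = 0.24240^2 = 0.058758
The M peak is largest (0.573958); scaling to 100 gives 100.0 : 64.0 : 10.2.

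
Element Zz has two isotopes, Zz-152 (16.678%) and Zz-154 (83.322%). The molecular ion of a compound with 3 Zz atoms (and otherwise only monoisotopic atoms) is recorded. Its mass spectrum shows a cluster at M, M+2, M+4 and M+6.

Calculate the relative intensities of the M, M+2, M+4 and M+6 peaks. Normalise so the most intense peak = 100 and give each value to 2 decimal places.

Each Zz atom is independently Zz-152 (p = 0.16678) or Zz-154 (q = 0.83322); the cluster is the binomial expansion (p + q)^3.
P(M) = 0.16678^3 = 0.004639
P(M+2) = 3 × 0.16678^2 × 0.83322^1 = 0.069529
P(M+4) = 3 × 0.16678^1 × 0.83322^2 = 0.347364
P(M+6) = 0.83322^3 = 0.578468
The M+6 peak is largest (0.578468); scaling to 100 gives 0.80 : 12.02 : 60.05 : 100.00.

0.80 : 12.02 : 60.05 : 100.00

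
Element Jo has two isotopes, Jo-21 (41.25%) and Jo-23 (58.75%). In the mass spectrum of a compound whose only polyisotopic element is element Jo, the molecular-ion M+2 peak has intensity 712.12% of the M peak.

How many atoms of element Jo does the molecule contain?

The M+2/M ratio from n Jo atoms is n · q/p = n · 0.5875/0.4125.
n = 7.1212 × 0.4125/0.5875 = 5.00 ≈ 5

5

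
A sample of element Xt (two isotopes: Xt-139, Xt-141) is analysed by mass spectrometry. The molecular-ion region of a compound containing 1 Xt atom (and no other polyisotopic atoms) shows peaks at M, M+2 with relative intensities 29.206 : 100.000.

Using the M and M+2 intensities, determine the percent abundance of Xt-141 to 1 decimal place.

If p is the fraction of Xt that is Xt-139, then I(M+2)/I(M) = [C(1,1)·p^0·(1−p)] / p^1 = 1·(1−p)/p = 100.000/29.206 = 3.4240
(1−p)/p = 3.4240/1 = 3.4240  ⇒  p = 1/(1 + 3.4240) = 0.2260
Xt-139: 22.6%, Xt-141: 77.4%.

77.4%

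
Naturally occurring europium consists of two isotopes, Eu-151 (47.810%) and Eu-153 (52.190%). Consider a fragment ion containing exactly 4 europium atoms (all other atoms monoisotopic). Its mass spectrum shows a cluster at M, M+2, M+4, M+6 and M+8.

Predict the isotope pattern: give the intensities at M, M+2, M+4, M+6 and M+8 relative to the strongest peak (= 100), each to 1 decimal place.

14.0 : 61.1 : 100.0 : 72.8 : 19.9

Expanding (0.47810 + 0.52190)^4:
P(M) = 0.47810^4 = 0.052249
P(M+2) = 4 × 0.47810^3 × 0.52190^1 = 0.228141
P(M+4) = 6 × 0.47810^2 × 0.52190^2 = 0.373563
P(M+6) = 4 × 0.47810^1 × 0.52190^3 = 0.271857
P(M+8) = 0.52190^4 = 0.074191
The M+4 peak is largest (0.373563); scaling to 100 gives 14.0 : 61.1 : 100.0 : 72.8 : 19.9.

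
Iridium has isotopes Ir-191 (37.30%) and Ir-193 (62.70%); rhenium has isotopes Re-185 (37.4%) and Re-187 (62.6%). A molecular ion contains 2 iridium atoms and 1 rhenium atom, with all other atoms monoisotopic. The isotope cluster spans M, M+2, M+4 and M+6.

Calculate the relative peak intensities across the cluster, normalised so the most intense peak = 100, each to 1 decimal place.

11.8 : 59.6 : 100.0 : 56.0

Iridium pattern (n=2): 0.139129 : 0.467742 : 0.393129
Rhenium pattern (n=1): 0.3740 : 0.6260
Convolve the two distributions (both contribute in 2-u steps):
  M: 0.139129×0.3740 = 0.052034
  M+2: 0.139129×0.6260 + 0.467742×0.3740 = 0.262030
  M+4: 0.467742×0.6260 + 0.393129×0.3740 = 0.439837
  M+6: 0.393129×0.6260 = 0.246099
Scale to base peak (0.439837) = 100: 11.8 : 59.6 : 100.0 : 56.0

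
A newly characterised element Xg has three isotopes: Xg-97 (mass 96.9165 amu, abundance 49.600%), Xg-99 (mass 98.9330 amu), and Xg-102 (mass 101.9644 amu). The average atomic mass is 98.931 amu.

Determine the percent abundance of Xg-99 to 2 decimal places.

17.47%

The remaining 50.400% is split between Xg-99 (fraction x) and Xg-102 (fraction 0.50400 − x).
Substituting: 98.9330x + 101.9644(0.50400 − x) = 50.860416
(98.9330 − 101.9644)x = -0.5296416  ⇒  x = 0.17472, y = 0.32928
Xg-99: 17.47%, Xg-102: 32.93%.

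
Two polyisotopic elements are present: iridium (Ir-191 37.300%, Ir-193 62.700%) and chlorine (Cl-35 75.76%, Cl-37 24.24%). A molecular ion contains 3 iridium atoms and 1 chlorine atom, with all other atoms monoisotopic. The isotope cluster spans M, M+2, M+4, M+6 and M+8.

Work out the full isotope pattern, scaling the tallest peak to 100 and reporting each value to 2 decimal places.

Iridium pattern (n=3): 0.05189512 : 0.26170165 : 0.43991135 : 0.24649188
Chlorine pattern (n=1): 0.7576 : 0.2424
Convolve the two distributions (both contribute in 2-u steps):
  M: 0.05189512×0.7576 = 0.039316
  M+2: 0.05189512×0.2424 + 0.26170165×0.7576 = 0.210845
  M+4: 0.26170165×0.2424 + 0.43991135×0.7576 = 0.396713
  M+6: 0.43991135×0.2424 + 0.24649188×0.7576 = 0.293377
  M+8: 0.24649188×0.2424 = 0.059750
Scale to base peak (0.396713) = 100: 9.91 : 53.15 : 100.00 : 73.95 : 15.06

9.91 : 53.15 : 100.00 : 73.95 : 15.06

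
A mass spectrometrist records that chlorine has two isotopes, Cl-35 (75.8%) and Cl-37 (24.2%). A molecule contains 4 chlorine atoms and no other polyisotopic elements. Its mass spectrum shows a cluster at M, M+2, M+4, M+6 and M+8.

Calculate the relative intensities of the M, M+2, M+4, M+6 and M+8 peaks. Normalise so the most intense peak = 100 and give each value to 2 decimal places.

78.31 : 100.00 : 47.89 : 10.19 : 0.81

Each Cl atom is independently Cl-35 (p = 0.758) or Cl-37 (q = 0.242); the cluster is the binomial expansion (p + q)^4.
P(M) = 0.758^4 = 0.330124
P(M+2) = 4 × 0.758^3 × 0.242^1 = 0.421583
P(M+4) = 6 × 0.758^2 × 0.242^2 = 0.201893
P(M+6) = 4 × 0.758^1 × 0.242^3 = 0.042971
P(M+8) = 0.242^4 = 0.003430
The M+2 peak is largest (0.421583); scaling to 100 gives 78.31 : 100.00 : 47.89 : 10.19 : 0.81.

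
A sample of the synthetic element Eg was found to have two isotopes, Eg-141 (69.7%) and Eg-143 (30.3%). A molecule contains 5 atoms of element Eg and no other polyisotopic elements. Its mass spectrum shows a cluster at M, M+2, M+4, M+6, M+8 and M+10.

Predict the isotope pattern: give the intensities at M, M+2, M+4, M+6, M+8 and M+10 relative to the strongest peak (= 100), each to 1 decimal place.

46.0 : 100.0 : 86.9 : 37.8 : 8.2 : 0.7

Each Eg atom is independently Eg-141 (p = 0.697) or Eg-143 (q = 0.303); the cluster is the binomial expansion (p + q)^5.
P(M) = 0.697^5 = 0.164499
P(M+2) = 5 × 0.697^4 × 0.303^1 = 0.357556
P(M+4) = 10 × 0.697^3 × 0.303^2 = 0.310873
P(M+6) = 10 × 0.697^2 × 0.303^3 = 0.135143
P(M+8) = 5 × 0.697^1 × 0.303^4 = 0.029375
P(M+10) = 0.303^5 = 0.002554
The M+2 peak is largest (0.357556); scaling to 100 gives 46.0 : 100.0 : 86.9 : 37.8 : 8.2 : 0.7.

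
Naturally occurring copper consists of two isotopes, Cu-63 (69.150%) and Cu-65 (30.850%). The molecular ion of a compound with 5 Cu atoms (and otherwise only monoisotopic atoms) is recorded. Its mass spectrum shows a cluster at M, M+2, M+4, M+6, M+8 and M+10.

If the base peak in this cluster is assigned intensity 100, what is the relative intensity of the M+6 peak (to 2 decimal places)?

Binomial terms of (0.69150 + 0.30850)^5: M 0.1581, M+2 0.3527, M+4 0.3147, M+6 0.1404, M+8 0.0313, M+10 0.0028 → M+2 is the base peak.
P(M+2) = C(5,1) × 0.69150^4 × 0.30850^1 = 5 × 0.2286487 × 0.3085 = 0.352691 (base)
P(M+6) = C(5,3) × 0.69150^2 × 0.30850^3 = 10 × 0.47817225 × 0.02936064 = 0.140394
Relative intensity = 0.140394 / 0.352691 × 100 = 39.81

39.81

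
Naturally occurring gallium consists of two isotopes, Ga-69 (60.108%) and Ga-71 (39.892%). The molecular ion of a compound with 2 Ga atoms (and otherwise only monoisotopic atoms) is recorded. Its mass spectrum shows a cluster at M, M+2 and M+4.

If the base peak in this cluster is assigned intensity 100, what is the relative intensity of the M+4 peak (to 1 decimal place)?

Binomial terms of (0.60108 + 0.39892)^2: M 0.3613, M+2 0.4796, M+4 0.1591 → M+2 is the base peak.
P(M+2) = C(2,1) × 0.60108^1 × 0.39892^1 = 2 × 0.60108 × 0.39892 = 0.479566 (base)
P(M+4) = C(2,2) × 0.60108^0 × 0.39892^2 = 1 × 1.0000 × 0.15913717 = 0.159137
Relative intensity = 0.159137 / 0.479566 × 100 = 33.2

33.2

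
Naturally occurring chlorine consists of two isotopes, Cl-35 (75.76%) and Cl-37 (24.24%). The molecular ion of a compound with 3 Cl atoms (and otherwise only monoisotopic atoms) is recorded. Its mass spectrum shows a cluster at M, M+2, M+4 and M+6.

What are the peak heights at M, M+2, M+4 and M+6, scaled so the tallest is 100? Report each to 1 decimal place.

100.0 : 96.0 : 30.7 : 3.3

The 3 Cl atoms are independent, so intensities follow the terms of (0.7576 + 0.2424)^3.
P(M) = 0.7576^3 = 0.434830
P(M+2) = 3 × 0.7576^2 × 0.2424^1 = 0.417382
P(M+4) = 3 × 0.7576^1 × 0.2424^2 = 0.133545
P(M+6) = 0.2424^3 = 0.014243
The M peak is largest (0.434830); scaling to 100 gives 100.0 : 96.0 : 30.7 : 3.3.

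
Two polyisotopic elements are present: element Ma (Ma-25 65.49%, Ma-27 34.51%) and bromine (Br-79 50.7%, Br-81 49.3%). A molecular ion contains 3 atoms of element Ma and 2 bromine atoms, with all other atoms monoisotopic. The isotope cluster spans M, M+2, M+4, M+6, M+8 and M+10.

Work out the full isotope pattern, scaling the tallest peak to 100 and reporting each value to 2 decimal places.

Element Ma pattern (n=3): 0.28088269 : 0.44403397 : 0.233984 : 0.04109934
Bromine pattern (n=2): 0.257049 : 0.499902 : 0.243049
Convolve the two distributions (both contribute in 2-u steps):
  M: 0.28088269×0.257049 = 0.072201
  M+2: 0.28088269×0.499902 + 0.44403397×0.257049 = 0.254552
  M+4: 0.28088269×0.243049 + 0.44403397×0.499902 + 0.233984×0.257049 = 0.350387
  M+6: 0.44403397×0.243049 + 0.233984×0.499902 + 0.04109934×0.257049 = 0.235456
  M+8: 0.233984×0.243049 + 0.04109934×0.499902 = 0.077415
  M+10: 0.04109934×0.243049 = 0.009989
Scale to base peak (0.350387) = 100: 20.61 : 72.65 : 100.00 : 67.20 : 22.09 : 2.85

20.61 : 72.65 : 100.00 : 67.20 : 22.09 : 2.85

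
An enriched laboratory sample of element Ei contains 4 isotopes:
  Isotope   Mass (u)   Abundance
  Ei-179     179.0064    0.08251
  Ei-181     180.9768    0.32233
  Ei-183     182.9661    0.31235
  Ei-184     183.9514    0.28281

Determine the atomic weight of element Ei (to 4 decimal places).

182.2768 u

Ar = Σ fᵢ·mᵢ = 0.08251 × 179.0064 + 0.32233 × 180.9768 + 0.31235 × 182.9661 + 0.28281 × 183.9514
= 14.76982 + 58.33425 + 57.14946 + 52.02330 = 182.27683 u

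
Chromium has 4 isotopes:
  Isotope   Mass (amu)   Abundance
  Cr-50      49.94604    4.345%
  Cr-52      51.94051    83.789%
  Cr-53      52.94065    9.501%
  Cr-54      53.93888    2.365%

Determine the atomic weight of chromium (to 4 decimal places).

The abundance-weighted mean is 0.04345 × 49.94604 + 0.83789 × 51.94051 + 0.09501 × 52.94065 + 0.02365 × 53.93888
= 2.170155 + 43.520434 + 5.029891 + 1.275655 = 51.996135 amu

51.9961 amu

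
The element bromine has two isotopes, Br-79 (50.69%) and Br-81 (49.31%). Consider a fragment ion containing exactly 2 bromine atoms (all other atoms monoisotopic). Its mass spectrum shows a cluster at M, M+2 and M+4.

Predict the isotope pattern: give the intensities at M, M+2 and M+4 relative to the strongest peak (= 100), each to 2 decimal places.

51.40 : 100.00 : 48.64

The 2 Br atoms are independent, so intensities follow the terms of (0.5069 + 0.4931)^2.
P(M) = 0.5069^2 = 0.256948
P(M+2) = 2 × 0.5069^1 × 0.4931^1 = 0.499905
P(M+4) = 0.4931^2 = 0.243148
The M+2 peak is largest (0.499905); scaling to 100 gives 51.40 : 100.00 : 48.64.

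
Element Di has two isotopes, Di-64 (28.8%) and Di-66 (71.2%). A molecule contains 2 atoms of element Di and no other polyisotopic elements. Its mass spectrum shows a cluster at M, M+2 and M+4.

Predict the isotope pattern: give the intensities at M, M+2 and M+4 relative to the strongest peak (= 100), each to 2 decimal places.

16.36 : 80.90 : 100.00

Each Di atom is independently Di-64 (p = 0.288) or Di-66 (q = 0.712); the cluster is the binomial expansion (p + q)^2.
P(M) = 0.288^2 = 0.082944
P(M+2) = 2 × 0.288^1 × 0.712^1 = 0.410112
P(M+4) = 0.712^2 = 0.506944
The M+4 peak is largest (0.506944); scaling to 100 gives 16.36 : 80.90 : 100.00.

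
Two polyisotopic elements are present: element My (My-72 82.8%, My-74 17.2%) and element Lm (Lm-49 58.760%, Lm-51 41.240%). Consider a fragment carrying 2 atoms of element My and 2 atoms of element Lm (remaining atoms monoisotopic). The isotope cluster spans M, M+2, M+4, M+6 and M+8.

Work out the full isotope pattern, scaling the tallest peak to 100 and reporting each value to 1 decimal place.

55.0 : 100.0 : 61.5 : 14.6 : 1.2

Element My pattern (n=2): 0.685584 : 0.284832 : 0.029584
Element Lm pattern (n=2): 0.34527376 : 0.48465248 : 0.17007376
Convolve the two distributions (both contribute in 2-u steps):
  M: 0.685584×0.34527376 = 0.236714
  M+2: 0.685584×0.48465248 + 0.284832×0.34527376 = 0.430615
  M+4: 0.685584×0.17007376 + 0.284832×0.48465248 + 0.029584×0.34527376 = 0.264859
  M+6: 0.284832×0.17007376 + 0.029584×0.48465248 = 0.062780
  M+8: 0.029584×0.17007376 = 0.005031
Scale to base peak (0.430615) = 100: 55.0 : 100.0 : 61.5 : 14.6 : 1.2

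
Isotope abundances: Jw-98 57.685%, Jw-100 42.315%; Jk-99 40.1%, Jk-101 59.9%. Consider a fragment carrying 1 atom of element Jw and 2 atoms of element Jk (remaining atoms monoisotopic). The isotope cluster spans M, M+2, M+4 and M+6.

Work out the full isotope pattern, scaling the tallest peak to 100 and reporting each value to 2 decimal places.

Element Jw pattern (n=1): 0.57685 : 0.42315
Element Jk pattern (n=2): 0.160801 : 0.480398 : 0.358801
Convolve the two distributions (both contribute in 2-u steps):
  M: 0.57685×0.160801 = 0.092758
  M+2: 0.57685×0.480398 + 0.42315×0.160801 = 0.345161
  M+4: 0.57685×0.358801 + 0.42315×0.480398 = 0.410255
  M+6: 0.42315×0.358801 = 0.151827
Scale to base peak (0.410255) = 100: 22.61 : 84.13 : 100.00 : 37.01

22.61 : 84.13 : 100.00 : 37.01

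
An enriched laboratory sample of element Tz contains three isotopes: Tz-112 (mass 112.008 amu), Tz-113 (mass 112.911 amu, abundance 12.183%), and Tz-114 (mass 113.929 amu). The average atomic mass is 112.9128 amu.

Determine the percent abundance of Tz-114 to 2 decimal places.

41.37%

The remaining 87.817% is split between Tz-112 (fraction x) and Tz-114 (fraction 0.87817 − x).
Substituting: 112.008x + 113.929(0.87817 − x) = 99.15685287
(112.008 − 113.929)x = -0.89217706  ⇒  x = 0.46443, y = 0.41374
Tz-112: 46.44%, Tz-114: 41.37%.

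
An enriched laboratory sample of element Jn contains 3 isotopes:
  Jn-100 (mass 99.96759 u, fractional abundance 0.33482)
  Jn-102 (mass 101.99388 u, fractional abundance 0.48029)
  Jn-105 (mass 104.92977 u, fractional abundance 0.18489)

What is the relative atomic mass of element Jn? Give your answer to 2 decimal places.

Weight each isotope mass by its fractional abundance: 0.33482 × 99.96759 + 0.48029 × 101.99388 + 0.18489 × 104.92977
= 33.471148 + 48.986641 + 19.400465 = 101.858254 u

101.86 u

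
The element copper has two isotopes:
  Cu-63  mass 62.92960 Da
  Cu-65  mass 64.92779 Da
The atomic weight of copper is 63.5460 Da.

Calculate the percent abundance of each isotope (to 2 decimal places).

Writing the weighted mean with unknown fraction x of Cu-63:
62.92960·x + 64.92779·(1 − x) = 63.5460
(62.92960 − 64.92779)·x = 63.5460 − 64.92779
x = -1.38179 / -1.99819 = 0.69152 → 69.15% Cu-63, 30.85% Cu-65.

Cu-63: 69.15%, Cu-65: 30.85%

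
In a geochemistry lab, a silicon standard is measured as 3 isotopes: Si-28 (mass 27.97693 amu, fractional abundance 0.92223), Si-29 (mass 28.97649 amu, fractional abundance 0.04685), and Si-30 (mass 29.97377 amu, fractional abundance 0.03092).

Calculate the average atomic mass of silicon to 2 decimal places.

Weight each isotope mass by its fractional abundance: 0.92223 × 27.97693 + 0.04685 × 28.97649 + 0.03092 × 29.97377
= 25.801164 + 1.357549 + 0.926789 = 28.085502 amu

28.09 amu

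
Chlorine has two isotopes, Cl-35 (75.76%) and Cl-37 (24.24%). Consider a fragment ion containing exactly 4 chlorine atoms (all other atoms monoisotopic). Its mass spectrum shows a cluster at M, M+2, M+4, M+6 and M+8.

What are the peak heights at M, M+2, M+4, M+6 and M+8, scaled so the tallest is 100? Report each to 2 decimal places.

78.14 : 100.00 : 47.99 : 10.24 : 0.82

The 4 Cl atoms are independent, so intensities follow the terms of (0.7576 + 0.2424)^4.
P(M) = 0.7576^4 = 0.329428
P(M+2) = 4 × 0.7576^3 × 0.2424^1 = 0.421612
P(M+4) = 6 × 0.7576^2 × 0.2424^2 = 0.202347
P(M+6) = 4 × 0.7576^1 × 0.2424^3 = 0.043162
P(M+8) = 0.2424^4 = 0.003452
The M+2 peak is largest (0.421612); scaling to 100 gives 78.14 : 100.00 : 47.99 : 10.24 : 0.82.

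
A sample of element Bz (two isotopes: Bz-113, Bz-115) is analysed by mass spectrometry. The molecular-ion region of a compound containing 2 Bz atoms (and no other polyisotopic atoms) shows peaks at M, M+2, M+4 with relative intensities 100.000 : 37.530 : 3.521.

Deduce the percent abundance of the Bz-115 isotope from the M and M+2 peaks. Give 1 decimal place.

Let p = fractional abundance of Bz-113. I(M+2)/I(M) = [C(2,1)·p^1·(1−p)] / p^2 = 2·(1−p)/p = 37.530/100.000 = 0.3753
(1−p)/p = 0.3753/2 = 0.1877  ⇒  p = 1/(1 + 0.1877) = 0.8420
Bz-113: 84.2%, Bz-115: 15.8%.

15.8%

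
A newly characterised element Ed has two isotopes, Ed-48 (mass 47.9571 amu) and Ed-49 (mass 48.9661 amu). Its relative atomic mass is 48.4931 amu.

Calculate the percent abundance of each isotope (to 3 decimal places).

Ed-48: 46.878%, Ed-49: 53.122%

Writing the weighted mean with unknown fraction x of Ed-48:
47.9571·x + 48.9661·(1 − x) = 48.4931
(47.9571 − 48.9661)·x = 48.4931 − 48.9661
x = -0.4730 / -1.0090 = 0.46878 → 46.878% Ed-48, 53.122% Ed-49.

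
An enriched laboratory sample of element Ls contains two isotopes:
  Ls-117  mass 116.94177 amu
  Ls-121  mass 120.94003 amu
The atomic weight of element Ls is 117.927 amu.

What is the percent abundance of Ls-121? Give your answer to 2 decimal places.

Let x be the fractional abundance of Ls-117; then Ls-121 has abundance 1 − x.
116.94177·x + 120.94003·(1 − x) = 117.927
(116.94177 − 120.94003)·x = 117.927 − 120.94003
x = -3.01303 / -3.99826 = 0.75359 → 75.36% Ls-117, 24.64% Ls-121.

24.64%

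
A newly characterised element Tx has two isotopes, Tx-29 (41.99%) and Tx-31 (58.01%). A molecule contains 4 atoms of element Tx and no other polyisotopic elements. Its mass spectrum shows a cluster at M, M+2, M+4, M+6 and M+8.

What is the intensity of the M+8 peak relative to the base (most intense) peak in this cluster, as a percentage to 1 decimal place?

31.8%

Binomial terms of (0.4199 + 0.5801)^4: M 0.0311, M+2 0.1718, M+4 0.3560, M+6 0.3279, M+8 0.1132 → M+4 is the base peak.
P(M+4) = C(4,2) × 0.4199^2 × 0.5801^2 = 6 × 0.17631601 × 0.33651601 = 0.355999 (base)
P(M+8) = C(4,4) × 0.4199^0 × 0.5801^4 = 1 × 1.0000 × 0.11324302 = 0.113243
Relative intensity = 0.113243 / 0.355999 × 100 = 31.8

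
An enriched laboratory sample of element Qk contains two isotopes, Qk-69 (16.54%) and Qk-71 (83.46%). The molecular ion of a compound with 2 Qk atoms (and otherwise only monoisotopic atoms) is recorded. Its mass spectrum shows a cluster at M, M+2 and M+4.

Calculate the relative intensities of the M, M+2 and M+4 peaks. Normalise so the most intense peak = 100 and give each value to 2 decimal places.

Each Qk atom is independently Qk-69 (p = 0.1654) or Qk-71 (q = 0.8346); the cluster is the binomial expansion (p + q)^2.
P(M) = 0.1654^2 = 0.027357
P(M+2) = 2 × 0.1654^1 × 0.8346^1 = 0.276086
P(M+4) = 0.8346^2 = 0.696557
The M+4 peak is largest (0.696557); scaling to 100 gives 3.93 : 39.64 : 100.00.

3.93 : 39.64 : 100.00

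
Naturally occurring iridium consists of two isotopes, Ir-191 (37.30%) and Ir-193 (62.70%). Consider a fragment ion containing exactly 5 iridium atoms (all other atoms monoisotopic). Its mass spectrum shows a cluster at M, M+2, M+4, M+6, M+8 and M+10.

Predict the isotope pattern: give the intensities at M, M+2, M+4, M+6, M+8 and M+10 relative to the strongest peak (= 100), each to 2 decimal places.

2.11 : 17.70 : 59.49 : 100.00 : 84.05 : 28.26

Expanding (0.3730 + 0.6270)^5:
P(M) = 0.3730^5 = 0.007220
P(M+2) = 5 × 0.3730^4 × 0.6270^1 = 0.060684
P(M+4) = 10 × 0.3730^3 × 0.6270^2 = 0.204015
P(M+6) = 10 × 0.3730^2 × 0.6270^3 = 0.342942
P(M+8) = 5 × 0.3730^1 × 0.6270^4 = 0.288237
P(M+10) = 0.6270^5 = 0.096903
The M+6 peak is largest (0.342942); scaling to 100 gives 2.11 : 17.70 : 59.49 : 100.00 : 84.05 : 28.26.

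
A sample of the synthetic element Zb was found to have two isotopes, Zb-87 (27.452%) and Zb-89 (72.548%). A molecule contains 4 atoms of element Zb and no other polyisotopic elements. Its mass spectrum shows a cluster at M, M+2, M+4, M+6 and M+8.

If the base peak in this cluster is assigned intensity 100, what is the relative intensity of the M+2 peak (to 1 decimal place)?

14.3

Term probabilities: M 0.0057, M+2 0.0600, M+4 0.2380, M+6 0.4193, M+8 0.2770. Base peak = M+6.
P(M+6) = C(4,3) × 0.27452^1 × 0.72548^3 = 4 × 0.27452 × 0.38183553 = 0.419286 (base)
P(M+2) = C(4,1) × 0.27452^3 × 0.72548^1 = 4 × 0.02068816 × 0.72548 = 0.060035
Relative intensity = 0.060035 / 0.419286 × 100 = 14.3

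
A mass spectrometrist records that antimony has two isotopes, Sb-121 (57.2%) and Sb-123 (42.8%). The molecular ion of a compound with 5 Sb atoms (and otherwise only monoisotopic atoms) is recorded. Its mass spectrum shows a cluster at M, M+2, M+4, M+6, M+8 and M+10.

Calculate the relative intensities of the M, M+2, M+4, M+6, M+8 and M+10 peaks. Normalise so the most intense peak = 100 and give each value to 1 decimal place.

Expanding (0.572 + 0.428)^5:
P(M) = 0.572^5 = 0.061232
P(M+2) = 5 × 0.572^4 × 0.428^1 = 0.229086
P(M+4) = 10 × 0.572^3 × 0.428^2 = 0.342827
P(M+6) = 10 × 0.572^2 × 0.428^3 = 0.256521
P(M+8) = 5 × 0.572^1 × 0.428^4 = 0.095971
P(M+10) = 0.428^5 = 0.014362
The M+4 peak is largest (0.342827); scaling to 100 gives 17.9 : 66.8 : 100.0 : 74.8 : 28.0 : 4.2.

17.9 : 66.8 : 100.0 : 74.8 : 28.0 : 4.2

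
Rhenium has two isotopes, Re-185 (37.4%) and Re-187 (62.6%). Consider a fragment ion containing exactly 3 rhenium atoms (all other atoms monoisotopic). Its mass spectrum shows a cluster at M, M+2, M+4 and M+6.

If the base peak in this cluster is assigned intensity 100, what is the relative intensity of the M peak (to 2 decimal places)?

11.90

Binomial terms of (0.374 + 0.626)^3: M 0.0523, M+2 0.2627, M+4 0.4397, M+6 0.2453 → M+4 is the base peak.
P(M+4) = C(3,2) × 0.374^1 × 0.626^2 = 3 × 0.3740 × 0.391876 = 0.439685 (base)
P(M) = C(3,0) × 0.374^3 × 0.626^0 = 1 × 0.05231362 × 1.0000 = 0.052314
Relative intensity = 0.052314 / 0.439685 × 100 = 11.90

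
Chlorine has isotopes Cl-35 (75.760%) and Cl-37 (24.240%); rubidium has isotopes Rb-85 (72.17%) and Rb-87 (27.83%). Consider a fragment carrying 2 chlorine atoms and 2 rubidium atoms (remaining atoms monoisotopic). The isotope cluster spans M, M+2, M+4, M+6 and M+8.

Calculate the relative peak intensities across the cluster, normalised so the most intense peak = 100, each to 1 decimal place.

70.9 : 100.0 : 52.8 : 12.3 : 1.1

Chlorine pattern (n=2): 0.57395776 : 0.36728448 : 0.05875776
Rubidium pattern (n=2): 0.52085089 : 0.40169822 : 0.07745089
Convolve the two distributions (both contribute in 2-u steps):
  M: 0.57395776×0.52085089 = 0.298946
  M+2: 0.57395776×0.40169822 + 0.36728448×0.52085089 = 0.421858
  M+4: 0.57395776×0.07745089 + 0.36728448×0.40169822 + 0.05875776×0.52085089 = 0.222595
  M+6: 0.36728448×0.07745089 + 0.05875776×0.40169822 = 0.052049
  M+8: 0.05875776×0.07745089 = 0.004551
Scale to base peak (0.421858) = 100: 70.9 : 100.0 : 52.8 : 12.3 : 1.1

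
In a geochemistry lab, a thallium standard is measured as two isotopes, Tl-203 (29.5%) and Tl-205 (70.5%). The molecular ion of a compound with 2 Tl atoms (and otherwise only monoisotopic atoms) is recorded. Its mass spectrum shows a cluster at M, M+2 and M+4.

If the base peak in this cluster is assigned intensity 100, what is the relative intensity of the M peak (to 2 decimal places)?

17.51

(0.295 + 0.705)^2 gives M 0.0870, M+2 0.4160, M+4 0.4970; the largest is M+4.
P(M+4) = C(2,2) × 0.295^0 × 0.705^2 = 1 × 1.0000 × 0.497025 = 0.497025 (base)
P(M) = C(2,0) × 0.295^2 × 0.705^0 = 1 × 0.087025 × 1.0000 = 0.087025
Relative intensity = 0.087025 / 0.497025 × 100 = 17.51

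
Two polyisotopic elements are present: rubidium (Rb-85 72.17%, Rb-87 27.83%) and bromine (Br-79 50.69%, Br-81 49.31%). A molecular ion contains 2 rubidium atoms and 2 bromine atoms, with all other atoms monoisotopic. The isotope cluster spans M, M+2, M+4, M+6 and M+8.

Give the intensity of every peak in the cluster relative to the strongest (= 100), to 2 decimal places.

36.81 : 100.00 : 95.53 : 37.51 : 5.18

Rubidium pattern (n=2): 0.52085089 : 0.40169822 : 0.07745089
Bromine pattern (n=2): 0.25694761 : 0.49990478 : 0.24314761
Convolve the two distributions (both contribute in 2-u steps):
  M: 0.52085089×0.25694761 = 0.133831
  M+2: 0.52085089×0.49990478 + 0.40169822×0.25694761 = 0.363591
  M+4: 0.52085089×0.24314761 + 0.40169822×0.49990478 + 0.07745089×0.25694761 = 0.347355
  M+6: 0.40169822×0.24314761 + 0.07745089×0.49990478 = 0.136390
  M+8: 0.07745089×0.24314761 = 0.018832
Scale to base peak (0.363591) = 100: 36.81 : 100.00 : 95.53 : 37.51 : 5.18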